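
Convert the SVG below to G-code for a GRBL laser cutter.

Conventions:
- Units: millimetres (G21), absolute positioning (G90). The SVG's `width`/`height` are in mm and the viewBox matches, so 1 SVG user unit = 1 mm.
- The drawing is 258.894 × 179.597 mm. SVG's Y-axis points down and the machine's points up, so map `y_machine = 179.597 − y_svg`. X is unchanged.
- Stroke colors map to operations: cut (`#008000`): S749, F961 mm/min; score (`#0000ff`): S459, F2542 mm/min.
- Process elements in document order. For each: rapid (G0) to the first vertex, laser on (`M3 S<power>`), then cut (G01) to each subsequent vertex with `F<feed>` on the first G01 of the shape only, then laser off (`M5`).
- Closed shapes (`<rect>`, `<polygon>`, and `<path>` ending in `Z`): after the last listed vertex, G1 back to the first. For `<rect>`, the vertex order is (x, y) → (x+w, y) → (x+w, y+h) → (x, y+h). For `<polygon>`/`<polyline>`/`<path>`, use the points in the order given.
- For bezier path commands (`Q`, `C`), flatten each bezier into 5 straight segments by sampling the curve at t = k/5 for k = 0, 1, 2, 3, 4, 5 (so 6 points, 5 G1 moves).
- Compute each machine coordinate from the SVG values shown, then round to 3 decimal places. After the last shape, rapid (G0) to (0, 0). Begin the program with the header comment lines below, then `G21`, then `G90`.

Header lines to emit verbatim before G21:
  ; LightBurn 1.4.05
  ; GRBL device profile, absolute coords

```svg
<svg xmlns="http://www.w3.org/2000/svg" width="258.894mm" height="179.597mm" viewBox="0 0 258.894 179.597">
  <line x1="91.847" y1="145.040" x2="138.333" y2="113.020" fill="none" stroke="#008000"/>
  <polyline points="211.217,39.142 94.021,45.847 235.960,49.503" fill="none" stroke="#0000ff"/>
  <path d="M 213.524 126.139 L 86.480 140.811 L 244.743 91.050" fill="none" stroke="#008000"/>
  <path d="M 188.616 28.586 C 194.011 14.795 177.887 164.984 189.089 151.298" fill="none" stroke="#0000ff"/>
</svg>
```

viewBox `0 0 258.894 179.597` with mm width/height → 1 unit = 1 mm. Flip: y_m = 179.597 − y_svg.

**Shape 1** — `<line>` line segment, stroke `#008000` → cut (S749, F961). Machine vertices: (91.847,34.557) → (138.333,66.577). Open path.

**Shape 2** — `<polyline>` open polyline, stroke `#0000ff` → score (S459, F2542). Machine vertices: (211.217,140.455) → (94.021,133.750) → (235.960,130.094). Open path.

**Shape 3** — `<path>` open polyline, stroke `#008000` → cut (S749, F961). Machine vertices: (213.524,53.458) → (86.480,38.786) → (244.743,88.547). Open path.

**Shape 4** — `<path>` cubic bezier, stroke `#0000ff` → score (S459, F2542). Control points (SVG): P0=(188.616,28.586), P1=(194.011,14.795), P2=(177.887,164.984), P3=(189.089,151.298); sampled at t=k/5. Machine vertices: (188.616,151.011) → (189.661,142.231) → (187.887,109.833) → (185.637,69.553) → (185.256,37.130) → (189.089,28.299). Open path.

; LightBurn 1.4.05
; GRBL device profile, absolute coords
G21
G90
G0 X91.847 Y34.557
M3 S749
G01 X138.333 Y66.577 F961
M5
G0 X211.217 Y140.455
M3 S459
G01 X94.021 Y133.750 F2542
G01 X235.960 Y130.094
M5
G0 X213.524 Y53.458
M3 S749
G01 X86.480 Y38.786 F961
G01 X244.743 Y88.547
M5
G0 X188.616 Y151.011
M3 S459
G01 X189.661 Y142.231 F2542
G01 X187.887 Y109.833
G01 X185.637 Y69.553
G01 X185.256 Y37.130
G01 X189.089 Y28.299
M5
G0 X0.000 Y0.000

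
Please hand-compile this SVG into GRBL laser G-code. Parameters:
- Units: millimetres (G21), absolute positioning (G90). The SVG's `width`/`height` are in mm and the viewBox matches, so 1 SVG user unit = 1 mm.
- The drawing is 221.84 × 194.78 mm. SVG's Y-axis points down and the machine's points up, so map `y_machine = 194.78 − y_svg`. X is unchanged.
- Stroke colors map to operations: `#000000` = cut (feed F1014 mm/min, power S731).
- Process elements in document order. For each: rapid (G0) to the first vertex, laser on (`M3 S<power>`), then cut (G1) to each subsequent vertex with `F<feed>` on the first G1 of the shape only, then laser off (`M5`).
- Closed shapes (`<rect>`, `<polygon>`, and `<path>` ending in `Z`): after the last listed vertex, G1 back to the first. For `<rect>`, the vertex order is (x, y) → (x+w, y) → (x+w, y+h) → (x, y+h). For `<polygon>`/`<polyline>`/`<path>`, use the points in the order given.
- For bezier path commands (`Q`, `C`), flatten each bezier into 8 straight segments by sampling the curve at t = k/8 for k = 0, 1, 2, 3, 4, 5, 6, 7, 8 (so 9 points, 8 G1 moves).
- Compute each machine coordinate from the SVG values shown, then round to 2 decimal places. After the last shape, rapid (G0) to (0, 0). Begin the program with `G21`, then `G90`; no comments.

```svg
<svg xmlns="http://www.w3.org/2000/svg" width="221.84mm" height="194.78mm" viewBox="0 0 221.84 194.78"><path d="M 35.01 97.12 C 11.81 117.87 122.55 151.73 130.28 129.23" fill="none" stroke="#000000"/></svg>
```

viewBox `0 0 221.84 194.78` with mm width/height → 1 unit = 1 mm. Flip: y_m = 194.78 − y_svg.

**Shape 1** — `<path>` cubic bezier, stroke `#000000` → cut (S731, F1014). Control points (SVG): P0=(35.01,97.12), P1=(11.81,117.87), P2=(122.55,151.73), P3=(130.28,129.23); sampled at t=k/8. Machine vertices: (35.01,97.66) → (32.13,89.40) → (39.02,80.72) → (52.92,72.45) → (71.05,65.39) → (90.62,60.35) → (108.87,58.16) → (123.02,59.62) → (130.28,65.55). Open path.

G21
G90
G0 X35.01 Y97.66
M3 S731
G1 X32.13 Y89.40 F1014
G1 X39.02 Y80.72
G1 X52.92 Y72.45
G1 X71.05 Y65.39
G1 X90.62 Y60.35
G1 X108.87 Y58.16
G1 X123.02 Y59.62
G1 X130.28 Y65.55
M5
G0 X0.00 Y0.00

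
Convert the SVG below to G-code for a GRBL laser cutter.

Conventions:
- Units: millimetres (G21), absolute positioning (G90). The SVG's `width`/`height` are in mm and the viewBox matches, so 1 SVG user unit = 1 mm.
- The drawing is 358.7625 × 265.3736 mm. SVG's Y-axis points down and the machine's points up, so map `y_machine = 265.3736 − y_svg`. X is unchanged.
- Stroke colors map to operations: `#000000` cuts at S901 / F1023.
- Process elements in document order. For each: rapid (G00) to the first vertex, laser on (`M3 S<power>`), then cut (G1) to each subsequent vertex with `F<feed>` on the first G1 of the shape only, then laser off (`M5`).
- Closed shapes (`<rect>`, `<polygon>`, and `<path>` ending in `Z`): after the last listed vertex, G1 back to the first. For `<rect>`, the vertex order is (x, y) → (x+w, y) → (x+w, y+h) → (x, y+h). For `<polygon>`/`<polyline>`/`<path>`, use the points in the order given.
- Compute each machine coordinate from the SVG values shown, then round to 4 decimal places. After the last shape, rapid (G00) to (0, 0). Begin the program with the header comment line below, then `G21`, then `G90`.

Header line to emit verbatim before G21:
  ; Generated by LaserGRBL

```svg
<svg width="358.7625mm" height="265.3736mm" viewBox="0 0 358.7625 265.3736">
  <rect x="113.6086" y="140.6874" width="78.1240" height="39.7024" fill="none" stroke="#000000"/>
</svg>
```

Since the viewBox matches the mm dimensions, user units are millimetres directly. The only transform is the Y-flip y_m = 265.3736 − y_svg.

Shape 1 is a rectangle drawn with `<rect>`. Its stroke #000000 means cut at S901, F1023. After flipping Y the toolpath is (113.6086,124.6862) → (191.7326,124.6862) → (191.7326,84.9838) → (113.6086,84.9838) → (113.6086,124.6862), returning to the start.

; Generated by LaserGRBL
G21
G90
G00 X113.6086 Y124.6862
M3 S901
G1 X191.7326 Y124.6862 F1023
G1 X191.7326 Y84.9838
G1 X113.6086 Y84.9838
G1 X113.6086 Y124.6862
M5
G00 X0.0000 Y0.0000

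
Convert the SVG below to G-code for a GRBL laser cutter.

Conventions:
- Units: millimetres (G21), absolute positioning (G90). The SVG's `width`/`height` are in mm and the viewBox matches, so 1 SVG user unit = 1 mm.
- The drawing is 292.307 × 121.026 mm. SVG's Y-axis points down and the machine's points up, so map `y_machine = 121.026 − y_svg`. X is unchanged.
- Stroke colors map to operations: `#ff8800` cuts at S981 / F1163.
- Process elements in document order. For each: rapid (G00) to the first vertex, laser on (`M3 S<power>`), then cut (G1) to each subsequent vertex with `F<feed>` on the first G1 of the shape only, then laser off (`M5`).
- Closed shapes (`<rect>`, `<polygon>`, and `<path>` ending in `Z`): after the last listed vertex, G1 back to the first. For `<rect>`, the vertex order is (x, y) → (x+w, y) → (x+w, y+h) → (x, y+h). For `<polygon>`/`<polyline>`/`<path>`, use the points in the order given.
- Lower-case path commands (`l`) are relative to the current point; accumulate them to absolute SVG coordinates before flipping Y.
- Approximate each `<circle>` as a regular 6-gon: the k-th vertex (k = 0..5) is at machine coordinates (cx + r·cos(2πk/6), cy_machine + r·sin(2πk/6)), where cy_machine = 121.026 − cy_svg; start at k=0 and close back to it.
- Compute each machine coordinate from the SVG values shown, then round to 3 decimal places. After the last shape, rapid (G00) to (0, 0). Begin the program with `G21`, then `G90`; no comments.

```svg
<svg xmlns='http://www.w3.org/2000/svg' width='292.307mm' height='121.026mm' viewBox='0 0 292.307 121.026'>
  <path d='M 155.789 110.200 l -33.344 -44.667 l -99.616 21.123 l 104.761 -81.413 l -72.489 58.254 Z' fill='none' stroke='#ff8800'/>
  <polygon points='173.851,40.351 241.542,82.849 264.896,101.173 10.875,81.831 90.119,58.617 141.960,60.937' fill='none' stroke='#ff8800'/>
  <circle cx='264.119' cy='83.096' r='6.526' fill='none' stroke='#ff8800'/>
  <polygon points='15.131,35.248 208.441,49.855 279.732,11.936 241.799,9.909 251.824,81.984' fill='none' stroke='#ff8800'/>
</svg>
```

Since the viewBox matches the mm dimensions, user units are millimetres directly. The only transform is the Y-flip y_m = 121.026 − y_svg.

Shape 1 is a closed polygon drawn with `<path>`. Its stroke #ff8800 means cut at S981, F1163. After flipping Y the toolpath is (155.789,10.826) → (122.445,55.493) → (22.829,34.370) → (127.590,115.783) → (55.101,57.529) → (155.789,10.826), returning to the start.

Shape 2 is a closed polygon drawn with `<polygon>`. Its stroke #ff8800 means cut at S981, F1163. After flipping Y the toolpath is (173.851,80.675) → (241.542,38.177) → (264.896,19.853) → (10.875,39.195) → (90.119,62.409) → (141.960,60.089) → (173.851,80.675), returning to the start.

Shape 3 is a circle drawn with `<circle>`. Its stroke #ff8800 means cut at S981, F1163. After flipping Y the toolpath is (270.645,37.930) → (267.382,43.582) → (260.856,43.582) → (257.593,37.930) → (260.856,32.278) → (267.382,32.278) → (270.645,37.930), returning to the start.

Shape 4 is a closed polygon drawn with `<polygon>`. Its stroke #ff8800 means cut at S981, F1163. After flipping Y the toolpath is (15.131,85.778) → (208.441,71.171) → (279.732,109.090) → (241.799,111.117) → (251.824,39.042) → (15.131,85.778), returning to the start.

G21
G90
G00 X155.789 Y10.826
M3 S981
G1 X122.445 Y55.493 F1163
G1 X22.829 Y34.370
G1 X127.590 Y115.783
G1 X55.101 Y57.529
G1 X155.789 Y10.826
M5
G00 X173.851 Y80.675
M3 S981
G1 X241.542 Y38.177 F1163
G1 X264.896 Y19.853
G1 X10.875 Y39.195
G1 X90.119 Y62.409
G1 X141.960 Y60.089
G1 X173.851 Y80.675
M5
G00 X270.645 Y37.930
M3 S981
G1 X267.382 Y43.582 F1163
G1 X260.856 Y43.582
G1 X257.593 Y37.930
G1 X260.856 Y32.278
G1 X267.382 Y32.278
G1 X270.645 Y37.930
M5
G00 X15.131 Y85.778
M3 S981
G1 X208.441 Y71.171 F1163
G1 X279.732 Y109.090
G1 X241.799 Y111.117
G1 X251.824 Y39.042
G1 X15.131 Y85.778
M5
G00 X0.000 Y0.000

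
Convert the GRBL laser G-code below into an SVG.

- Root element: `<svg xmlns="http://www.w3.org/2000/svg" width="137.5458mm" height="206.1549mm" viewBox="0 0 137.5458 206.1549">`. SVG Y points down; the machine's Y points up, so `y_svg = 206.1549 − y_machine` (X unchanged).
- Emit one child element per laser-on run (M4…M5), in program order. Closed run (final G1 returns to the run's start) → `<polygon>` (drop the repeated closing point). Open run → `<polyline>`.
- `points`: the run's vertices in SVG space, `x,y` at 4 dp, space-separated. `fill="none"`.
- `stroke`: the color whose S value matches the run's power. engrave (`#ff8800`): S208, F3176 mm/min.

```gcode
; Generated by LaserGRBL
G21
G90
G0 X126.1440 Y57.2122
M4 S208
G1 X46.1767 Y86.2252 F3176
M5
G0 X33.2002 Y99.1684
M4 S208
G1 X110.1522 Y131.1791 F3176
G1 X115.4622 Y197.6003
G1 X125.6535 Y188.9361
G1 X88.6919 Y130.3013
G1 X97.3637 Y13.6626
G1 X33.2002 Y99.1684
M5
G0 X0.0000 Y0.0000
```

<svg xmlns="http://www.w3.org/2000/svg" width="137.5458mm" height="206.1549mm" viewBox="0 0 137.5458 206.1549">
  <polyline points="126.1440,148.9427 46.1767,119.9297" fill="none" stroke="#ff8800"/>
  <polygon points="33.2002,106.9865 110.1522,74.9758 115.4622,8.5546 125.6535,17.2188 88.6919,75.8536 97.3637,192.4923" fill="none" stroke="#ff8800"/>
</svg>

Machine Y-up, SVG Y-down with viewBox height 206.1549, so y_svg = 206.1549 − y_machine; X carries over. Every run uses S208, so all elements get stroke `#ff8800` (engrave).

Run 1: The run is open, so emit a `<polyline>` with points (Y-flipped): 126.1440,148.9427 46.1767,119.9297.

Run 2: The run returns to its start, so emit a `<polygon>` with points (Y-flipped): 33.2002,106.9865 110.1522,74.9758 115.4622,8.5546 125.6535,17.2188 88.6919,75.8536 97.3637,192.4923.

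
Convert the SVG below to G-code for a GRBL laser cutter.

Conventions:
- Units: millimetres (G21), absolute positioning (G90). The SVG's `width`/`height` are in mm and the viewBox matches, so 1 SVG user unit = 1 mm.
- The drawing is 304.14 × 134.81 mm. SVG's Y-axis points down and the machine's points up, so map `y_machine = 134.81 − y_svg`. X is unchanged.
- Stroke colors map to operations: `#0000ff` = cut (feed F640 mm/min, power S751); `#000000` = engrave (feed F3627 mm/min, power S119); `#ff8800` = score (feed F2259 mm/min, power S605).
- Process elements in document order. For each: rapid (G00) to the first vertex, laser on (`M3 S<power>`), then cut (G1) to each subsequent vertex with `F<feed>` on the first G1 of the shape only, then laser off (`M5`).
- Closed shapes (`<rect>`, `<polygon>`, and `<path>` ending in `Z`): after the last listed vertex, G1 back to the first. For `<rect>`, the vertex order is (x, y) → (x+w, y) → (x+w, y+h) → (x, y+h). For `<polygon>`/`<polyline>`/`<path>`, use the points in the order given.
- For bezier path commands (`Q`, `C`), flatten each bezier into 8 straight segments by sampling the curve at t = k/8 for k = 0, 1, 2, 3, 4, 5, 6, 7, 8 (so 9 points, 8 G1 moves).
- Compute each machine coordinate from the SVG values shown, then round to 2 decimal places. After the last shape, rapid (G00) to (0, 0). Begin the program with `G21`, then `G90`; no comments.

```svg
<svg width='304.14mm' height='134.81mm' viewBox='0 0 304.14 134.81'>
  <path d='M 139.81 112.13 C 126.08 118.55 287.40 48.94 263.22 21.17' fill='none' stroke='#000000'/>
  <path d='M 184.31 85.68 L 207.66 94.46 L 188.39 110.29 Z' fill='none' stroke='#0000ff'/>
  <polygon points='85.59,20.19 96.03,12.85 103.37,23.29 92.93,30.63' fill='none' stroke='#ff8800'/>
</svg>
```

Since the viewBox matches the mm dimensions, user units are millimetres directly. The only transform is the Y-flip y_m = 134.81 − y_svg.

Shape 1 is a cubic bezier drawn with `<path>`. Its stroke #000000 means engrave at S119, F3627. After flipping Y the toolpath is (139.81,22.68) → (142.16,23.61) → (156.70,30.28) → (179.20,41.32) → (205.43,55.34) → (231.18,70.96) → (252.21,86.81) → (264.30,101.50) → (263.22,113.64).

Shape 2 is a regular polygon drawn with `<path>`. Its stroke #0000ff means cut at S751, F640. After flipping Y the toolpath is (184.31,49.13) → (207.66,40.35) → (188.39,24.52) → (184.31,49.13), returning to the start.

Shape 3 is a regular polygon drawn with `<polygon>`. Its stroke #ff8800 means score at S605, F2259. After flipping Y the toolpath is (85.59,114.62) → (96.03,121.96) → (103.37,111.52) → (92.93,104.18) → (85.59,114.62), returning to the start.

G21
G90
G00 X139.81 Y22.68
M3 S119
G1 X142.16 Y23.61 F3627
G1 X156.70 Y30.28
G1 X179.20 Y41.32
G1 X205.43 Y55.34
G1 X231.18 Y70.96
G1 X252.21 Y86.81
G1 X264.30 Y101.50
G1 X263.22 Y113.64
M5
G00 X184.31 Y49.13
M3 S751
G1 X207.66 Y40.35 F640
G1 X188.39 Y24.52
G1 X184.31 Y49.13
M5
G00 X85.59 Y114.62
M3 S605
G1 X96.03 Y121.96 F2259
G1 X103.37 Y111.52
G1 X92.93 Y104.18
G1 X85.59 Y114.62
M5
G00 X0.00 Y0.00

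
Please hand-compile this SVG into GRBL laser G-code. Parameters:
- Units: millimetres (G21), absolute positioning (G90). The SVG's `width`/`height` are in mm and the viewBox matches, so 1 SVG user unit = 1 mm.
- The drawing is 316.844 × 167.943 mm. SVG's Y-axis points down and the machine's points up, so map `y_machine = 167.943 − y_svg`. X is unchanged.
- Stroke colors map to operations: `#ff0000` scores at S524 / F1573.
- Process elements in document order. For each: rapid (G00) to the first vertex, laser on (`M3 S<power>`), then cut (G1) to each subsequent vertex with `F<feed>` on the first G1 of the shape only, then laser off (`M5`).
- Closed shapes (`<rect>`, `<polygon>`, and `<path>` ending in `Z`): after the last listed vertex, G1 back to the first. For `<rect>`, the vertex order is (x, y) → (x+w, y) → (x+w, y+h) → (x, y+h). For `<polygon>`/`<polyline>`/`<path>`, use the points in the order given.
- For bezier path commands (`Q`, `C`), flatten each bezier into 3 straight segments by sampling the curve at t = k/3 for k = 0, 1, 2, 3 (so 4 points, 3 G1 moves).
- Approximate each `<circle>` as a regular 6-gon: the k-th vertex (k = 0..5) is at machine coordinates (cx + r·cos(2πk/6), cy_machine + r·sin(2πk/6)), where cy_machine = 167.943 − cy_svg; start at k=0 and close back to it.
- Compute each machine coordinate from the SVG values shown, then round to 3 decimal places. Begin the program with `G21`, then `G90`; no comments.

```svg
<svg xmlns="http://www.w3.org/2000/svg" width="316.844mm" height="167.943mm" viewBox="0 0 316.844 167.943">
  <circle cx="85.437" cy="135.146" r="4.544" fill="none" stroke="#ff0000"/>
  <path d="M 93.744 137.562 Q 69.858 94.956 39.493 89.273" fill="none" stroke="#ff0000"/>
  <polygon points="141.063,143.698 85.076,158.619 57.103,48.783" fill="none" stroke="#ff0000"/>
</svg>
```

G21
G90
G00 X89.981 Y32.797
M3 S524
G1 X87.709 Y36.732 F1573
G1 X83.165 Y36.732
G1 X80.893 Y32.797
G1 X83.165 Y28.862
G1 X87.709 Y28.862
G1 X89.981 Y32.797
M5
G00 X93.744 Y30.381
M3 S524
G1 X77.100 Y54.682 F1573
G1 X59.016 Y70.779
G1 X39.493 Y78.670
M5
G00 X141.063 Y24.245
M3 S524
G1 X85.076 Y9.324 F1573
G1 X57.103 Y119.160
G1 X141.063 Y24.245
M5

Since the viewBox matches the mm dimensions, user units are millimetres directly. The only transform is the Y-flip y_m = 167.943 − y_svg.

Shape 1 is a circle drawn with `<circle>`. Its stroke #ff0000 means score at S524, F1573. After flipping Y the toolpath is (89.981,32.797) → (87.709,36.732) → (83.165,36.732) → (80.893,32.797) → (83.165,28.862) → (87.709,28.862) → (89.981,32.797), returning to the start.

Shape 2 is a quadratic bezier drawn with `<path>`. Its stroke #ff0000 means score at S524, F1573. After flipping Y the toolpath is (93.744,30.381) → (77.100,54.682) → (59.016,70.779) → (39.493,78.670).

Shape 3 is a closed polygon drawn with `<polygon>`. Its stroke #ff0000 means score at S524, F1573. After flipping Y the toolpath is (141.063,24.245) → (85.076,9.324) → (57.103,119.160) → (141.063,24.245), returning to the start.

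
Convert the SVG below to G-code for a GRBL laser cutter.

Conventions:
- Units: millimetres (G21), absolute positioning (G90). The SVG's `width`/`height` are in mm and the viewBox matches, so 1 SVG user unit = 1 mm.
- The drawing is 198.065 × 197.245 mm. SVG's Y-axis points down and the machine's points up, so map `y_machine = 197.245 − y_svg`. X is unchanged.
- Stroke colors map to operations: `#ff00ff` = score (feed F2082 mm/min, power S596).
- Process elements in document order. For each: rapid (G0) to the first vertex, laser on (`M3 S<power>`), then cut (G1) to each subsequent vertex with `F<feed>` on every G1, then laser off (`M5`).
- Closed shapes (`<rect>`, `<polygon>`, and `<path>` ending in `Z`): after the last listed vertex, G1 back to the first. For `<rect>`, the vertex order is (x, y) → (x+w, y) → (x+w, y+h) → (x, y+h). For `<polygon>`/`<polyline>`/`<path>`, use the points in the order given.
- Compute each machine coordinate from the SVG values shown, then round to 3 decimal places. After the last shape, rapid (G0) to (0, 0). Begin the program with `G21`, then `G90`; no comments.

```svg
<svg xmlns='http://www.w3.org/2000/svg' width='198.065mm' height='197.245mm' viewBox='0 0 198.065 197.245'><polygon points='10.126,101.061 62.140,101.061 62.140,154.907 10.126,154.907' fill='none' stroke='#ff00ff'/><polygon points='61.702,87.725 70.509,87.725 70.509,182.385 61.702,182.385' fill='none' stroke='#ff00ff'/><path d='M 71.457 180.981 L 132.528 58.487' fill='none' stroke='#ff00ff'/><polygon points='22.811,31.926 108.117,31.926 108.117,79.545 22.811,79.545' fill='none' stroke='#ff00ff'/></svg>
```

1 u = 1 mm; y_m = 197.245 − y.

[1] `<polygon>` rectangle, #ff00ff→score S596 F2082: (10.126,96.184) → (62.140,96.184) → (62.140,42.338) → (10.126,42.338) → (10.126,96.184) (closed)

[2] `<polygon>` rectangle, #ff00ff→score S596 F2082: (61.702,109.520) → (70.509,109.520) → (70.509,14.860) → (61.702,14.860) → (61.702,109.520) (closed)

[3] `<path>` line segment, #ff00ff→score S596 F2082: (71.457,16.264) → (132.528,138.758)

[4] `<polygon>` rectangle, #ff00ff→score S596 F2082: (22.811,165.319) → (108.117,165.319) → (108.117,117.700) → (22.811,117.700) → (22.811,165.319) (closed)

G21
G90
G0 X10.126 Y96.184
M3 S596
G1 X62.140 Y96.184 F2082
G1 X62.140 Y42.338 F2082
G1 X10.126 Y42.338 F2082
G1 X10.126 Y96.184 F2082
M5
G0 X61.702 Y109.520
M3 S596
G1 X70.509 Y109.520 F2082
G1 X70.509 Y14.860 F2082
G1 X61.702 Y14.860 F2082
G1 X61.702 Y109.520 F2082
M5
G0 X71.457 Y16.264
M3 S596
G1 X132.528 Y138.758 F2082
M5
G0 X22.811 Y165.319
M3 S596
G1 X108.117 Y165.319 F2082
G1 X108.117 Y117.700 F2082
G1 X22.811 Y117.700 F2082
G1 X22.811 Y165.319 F2082
M5
G0 X0.000 Y0.000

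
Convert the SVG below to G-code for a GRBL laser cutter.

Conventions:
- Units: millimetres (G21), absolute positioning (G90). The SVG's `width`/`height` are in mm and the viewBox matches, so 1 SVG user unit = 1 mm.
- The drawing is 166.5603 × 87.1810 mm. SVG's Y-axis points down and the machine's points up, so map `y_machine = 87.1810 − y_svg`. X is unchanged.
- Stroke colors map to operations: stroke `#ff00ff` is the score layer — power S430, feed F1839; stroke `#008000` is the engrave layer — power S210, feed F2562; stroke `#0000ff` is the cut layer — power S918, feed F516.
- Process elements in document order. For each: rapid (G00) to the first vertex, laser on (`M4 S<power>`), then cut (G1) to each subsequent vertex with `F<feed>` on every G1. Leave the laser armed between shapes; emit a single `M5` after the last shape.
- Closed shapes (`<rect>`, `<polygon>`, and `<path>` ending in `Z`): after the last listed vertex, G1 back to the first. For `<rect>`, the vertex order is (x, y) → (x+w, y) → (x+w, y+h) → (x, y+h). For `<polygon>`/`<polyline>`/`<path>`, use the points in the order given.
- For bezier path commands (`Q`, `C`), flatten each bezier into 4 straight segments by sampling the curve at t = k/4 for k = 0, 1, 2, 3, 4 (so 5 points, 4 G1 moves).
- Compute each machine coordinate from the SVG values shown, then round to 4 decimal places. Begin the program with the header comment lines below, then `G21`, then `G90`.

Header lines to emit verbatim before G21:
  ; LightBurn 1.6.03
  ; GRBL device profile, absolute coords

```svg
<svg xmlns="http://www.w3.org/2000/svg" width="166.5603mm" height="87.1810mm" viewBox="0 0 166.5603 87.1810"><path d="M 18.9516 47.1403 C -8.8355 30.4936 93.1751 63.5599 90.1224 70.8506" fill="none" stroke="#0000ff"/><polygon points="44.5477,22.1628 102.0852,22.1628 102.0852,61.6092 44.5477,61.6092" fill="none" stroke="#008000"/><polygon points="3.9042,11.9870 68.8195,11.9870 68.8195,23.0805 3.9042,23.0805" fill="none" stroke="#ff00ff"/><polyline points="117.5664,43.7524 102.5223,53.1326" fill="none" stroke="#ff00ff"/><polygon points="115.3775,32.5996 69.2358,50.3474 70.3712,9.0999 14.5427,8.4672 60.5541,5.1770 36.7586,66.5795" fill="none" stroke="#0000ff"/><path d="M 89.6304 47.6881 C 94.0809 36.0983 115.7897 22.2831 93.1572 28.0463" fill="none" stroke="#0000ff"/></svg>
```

viewBox `0 0 166.5603 87.1810` with mm width/height → 1 unit = 1 mm. Flip: y_m = 87.1810 − y_svg.

**Shape 1** — `<path>` cubic bezier, stroke `#0000ff` → cut (S918, F516). Control points (SVG): P0=(18.9516,47.1403), P1=(-8.8355,30.4936), P2=(93.1751,63.5599), P3=(90.1224,70.8506); sampled at t=k/4. Machine vertices: (18.9516,40.0407) → (18.7786,44.3840) → (45.2616,37.1621) → (76.3823,25.4518) → (90.1224,16.3304). Open path.

**Shape 2** — `<polygon>` rectangle, stroke `#008000` → engrave (S210, F2562). Machine vertices: (44.5477,65.0182) → (102.0852,65.0182) → (102.0852,25.5718) → (44.5477,25.5718) → (44.5477,65.0182). Closed: final G1 returns to the first vertex.

**Shape 3** — `<polygon>` rectangle, stroke `#ff00ff` → score (S430, F1839). Machine vertices: (3.9042,75.1940) → (68.8195,75.1940) → (68.8195,64.1005) → (3.9042,64.1005) → (3.9042,75.1940). Closed: final G1 returns to the first vertex.

**Shape 4** — `<polyline>` line segment, stroke `#ff00ff` → score (S430, F1839). Machine vertices: (117.5664,43.4286) → (102.5223,34.0484). Open path.

**Shape 5** — `<polygon>` closed polygon, stroke `#0000ff` → cut (S918, F516). Machine vertices: (115.3775,54.5814) → (69.2358,36.8336) → (70.3712,78.0811) → (14.5427,78.7138) → (60.5541,82.0040) → (36.7586,20.6015) → (115.3775,54.5814). Closed: final G1 returns to the first vertex.

**Shape 6** — `<path>` cubic bezier, stroke `#0000ff` → cut (S918, F516). Control points (SVG): P0=(89.6304,47.6881), P1=(94.0809,36.0983), P2=(115.7897,22.2831), P3=(93.1572,28.0463); sampled at t=k/4. Machine vertices: (89.6304,39.4929) → (95.2417,48.2618) → (101.5499,55.8212) → (102.7801,60.1268) → (93.1572,59.1347). Open path.

; LightBurn 1.6.03
; GRBL device profile, absolute coords
G21
G90
G00 X18.9516 Y40.0407
M4 S918
G1 X18.7786 Y44.3840 F516
G1 X45.2616 Y37.1621 F516
G1 X76.3823 Y25.4518 F516
G1 X90.1224 Y16.3304 F516
G00 X44.5477 Y65.0182
M4 S210
G1 X102.0852 Y65.0182 F2562
G1 X102.0852 Y25.5718 F2562
G1 X44.5477 Y25.5718 F2562
G1 X44.5477 Y65.0182 F2562
G00 X3.9042 Y75.1940
M4 S430
G1 X68.8195 Y75.1940 F1839
G1 X68.8195 Y64.1005 F1839
G1 X3.9042 Y64.1005 F1839
G1 X3.9042 Y75.1940 F1839
G00 X117.5664 Y43.4286
M4 S430
G1 X102.5223 Y34.0484 F1839
G00 X115.3775 Y54.5814
M4 S918
G1 X69.2358 Y36.8336 F516
G1 X70.3712 Y78.0811 F516
G1 X14.5427 Y78.7138 F516
G1 X60.5541 Y82.0040 F516
G1 X36.7586 Y20.6015 F516
G1 X115.3775 Y54.5814 F516
G00 X89.6304 Y39.4929
M4 S918
G1 X95.2417 Y48.2618 F516
G1 X101.5499 Y55.8212 F516
G1 X102.7801 Y60.1268 F516
G1 X93.1572 Y59.1347 F516
M5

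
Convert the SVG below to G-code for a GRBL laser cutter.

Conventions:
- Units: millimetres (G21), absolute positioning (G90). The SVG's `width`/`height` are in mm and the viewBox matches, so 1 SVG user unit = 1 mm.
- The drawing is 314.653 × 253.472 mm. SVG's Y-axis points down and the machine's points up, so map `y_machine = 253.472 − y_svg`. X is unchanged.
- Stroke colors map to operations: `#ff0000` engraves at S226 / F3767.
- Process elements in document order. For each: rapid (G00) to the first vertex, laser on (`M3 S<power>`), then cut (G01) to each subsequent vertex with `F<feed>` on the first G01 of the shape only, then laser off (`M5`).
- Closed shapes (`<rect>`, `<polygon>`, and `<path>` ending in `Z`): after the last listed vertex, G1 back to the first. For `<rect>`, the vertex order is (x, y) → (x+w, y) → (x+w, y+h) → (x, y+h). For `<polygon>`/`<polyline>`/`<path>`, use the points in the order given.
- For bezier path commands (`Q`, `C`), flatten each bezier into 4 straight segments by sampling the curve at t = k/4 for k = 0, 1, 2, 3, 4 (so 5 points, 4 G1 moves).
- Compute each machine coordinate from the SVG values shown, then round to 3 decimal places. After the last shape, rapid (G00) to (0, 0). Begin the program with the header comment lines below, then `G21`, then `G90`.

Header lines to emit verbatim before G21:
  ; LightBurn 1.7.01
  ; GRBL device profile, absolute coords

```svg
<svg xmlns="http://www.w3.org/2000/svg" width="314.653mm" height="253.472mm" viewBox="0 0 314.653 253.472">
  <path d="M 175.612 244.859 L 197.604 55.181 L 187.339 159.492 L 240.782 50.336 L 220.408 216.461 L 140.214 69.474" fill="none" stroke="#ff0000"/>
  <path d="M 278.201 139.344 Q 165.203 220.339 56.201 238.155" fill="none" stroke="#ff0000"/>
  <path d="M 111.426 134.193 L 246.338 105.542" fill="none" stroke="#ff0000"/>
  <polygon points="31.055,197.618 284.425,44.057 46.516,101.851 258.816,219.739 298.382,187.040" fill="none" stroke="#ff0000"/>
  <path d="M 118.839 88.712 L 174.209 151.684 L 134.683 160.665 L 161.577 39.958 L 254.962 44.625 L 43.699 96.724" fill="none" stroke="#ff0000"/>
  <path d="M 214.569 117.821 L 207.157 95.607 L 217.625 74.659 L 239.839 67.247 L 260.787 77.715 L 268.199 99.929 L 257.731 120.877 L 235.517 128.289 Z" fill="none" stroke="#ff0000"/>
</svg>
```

1 u = 1 mm; y_m = 253.472 − y.

[1] `<path>` open polyline, #ff0000→engrave S226 F3767: (175.612,8.613) → (197.604,198.291) → (187.339,93.980) → (240.782,203.136) → (220.408,37.011) → (140.214,183.998)

[2] `<path>` quadratic bezier, #ff0000→engrave S226 F3767: (278.201,114.128) → (221.952,77.579) → (166.202,48.928) → (110.952,28.174) → (56.201,15.317)

[3] `<path>` line segment, #ff0000→engrave S226 F3767: (111.426,119.279) → (246.338,147.930)

[4] `<polygon>` closed polygon, #ff0000→engrave S226 F3767: (31.055,55.854) → (284.425,209.415) → (46.516,151.621) → (258.816,33.733) → (298.382,66.432) → (31.055,55.854) (closed)

[5] `<path>` open polyline, #ff0000→engrave S226 F3767: (118.839,164.760) → (174.209,101.788) → (134.683,92.807) → (161.577,213.514) → (254.962,208.847) → (43.699,156.748)

[6] `<path>` regular polygon, #ff0000→engrave S226 F3767: (214.569,135.651) → (207.157,157.865) → (217.625,178.813) → (239.839,186.225) → (260.787,175.757) → (268.199,153.543) → (257.731,132.595) → (235.517,125.183) → (214.569,135.651) (closed)

; LightBurn 1.7.01
; GRBL device profile, absolute coords
G21
G90
G00 X175.612 Y8.613
M3 S226
G01 X197.604 Y198.291 F3767
G01 X187.339 Y93.980
G01 X240.782 Y203.136
G01 X220.408 Y37.011
G01 X140.214 Y183.998
M5
G00 X278.201 Y114.128
M3 S226
G01 X221.952 Y77.579 F3767
G01 X166.202 Y48.928
G01 X110.952 Y28.174
G01 X56.201 Y15.317
M5
G00 X111.426 Y119.279
M3 S226
G01 X246.338 Y147.930 F3767
M5
G00 X31.055 Y55.854
M3 S226
G01 X284.425 Y209.415 F3767
G01 X46.516 Y151.621
G01 X258.816 Y33.733
G01 X298.382 Y66.432
G01 X31.055 Y55.854
M5
G00 X118.839 Y164.760
M3 S226
G01 X174.209 Y101.788 F3767
G01 X134.683 Y92.807
G01 X161.577 Y213.514
G01 X254.962 Y208.847
G01 X43.699 Y156.748
M5
G00 X214.569 Y135.651
M3 S226
G01 X207.157 Y157.865 F3767
G01 X217.625 Y178.813
G01 X239.839 Y186.225
G01 X260.787 Y175.757
G01 X268.199 Y153.543
G01 X257.731 Y132.595
G01 X235.517 Y125.183
G01 X214.569 Y135.651
M5
G00 X0.000 Y0.000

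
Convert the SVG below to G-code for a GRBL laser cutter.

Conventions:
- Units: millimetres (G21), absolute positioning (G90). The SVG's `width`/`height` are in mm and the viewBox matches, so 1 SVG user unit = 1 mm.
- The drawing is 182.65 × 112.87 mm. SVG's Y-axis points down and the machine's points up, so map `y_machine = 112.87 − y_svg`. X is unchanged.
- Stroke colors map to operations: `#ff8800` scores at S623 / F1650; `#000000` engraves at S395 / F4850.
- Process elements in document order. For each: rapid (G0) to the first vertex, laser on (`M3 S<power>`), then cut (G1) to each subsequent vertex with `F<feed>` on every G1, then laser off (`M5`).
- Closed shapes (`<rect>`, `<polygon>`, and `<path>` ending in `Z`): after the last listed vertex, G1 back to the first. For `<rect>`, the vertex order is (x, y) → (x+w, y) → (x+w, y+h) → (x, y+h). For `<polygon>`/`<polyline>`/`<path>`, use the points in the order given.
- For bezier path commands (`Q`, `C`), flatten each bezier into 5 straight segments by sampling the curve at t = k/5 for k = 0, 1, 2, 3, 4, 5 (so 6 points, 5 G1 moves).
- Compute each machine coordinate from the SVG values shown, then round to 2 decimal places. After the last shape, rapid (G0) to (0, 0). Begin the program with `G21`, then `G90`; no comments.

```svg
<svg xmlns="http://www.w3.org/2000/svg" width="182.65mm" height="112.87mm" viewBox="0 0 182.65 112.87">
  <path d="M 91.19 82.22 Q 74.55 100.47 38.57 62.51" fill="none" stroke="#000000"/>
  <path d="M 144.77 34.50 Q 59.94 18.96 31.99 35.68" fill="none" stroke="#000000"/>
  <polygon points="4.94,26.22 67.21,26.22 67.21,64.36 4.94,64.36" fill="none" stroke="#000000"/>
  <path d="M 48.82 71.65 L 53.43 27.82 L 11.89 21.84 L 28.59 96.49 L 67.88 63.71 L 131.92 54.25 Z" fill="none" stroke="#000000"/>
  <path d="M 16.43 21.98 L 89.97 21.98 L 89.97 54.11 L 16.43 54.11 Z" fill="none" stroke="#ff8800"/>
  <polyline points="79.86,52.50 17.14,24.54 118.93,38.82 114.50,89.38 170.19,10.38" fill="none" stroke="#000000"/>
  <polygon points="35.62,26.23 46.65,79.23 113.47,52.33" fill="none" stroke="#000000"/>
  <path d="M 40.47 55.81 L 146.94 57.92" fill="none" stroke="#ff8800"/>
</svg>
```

1 u = 1 mm; y_m = 112.87 − y.

[1] `<path>` quadratic bezier, #000000→engrave S395 F4850: (91.19,30.65) → (83.76,25.60) → (74.78,25.04) → (64.26,28.99) → (52.19,37.42) → (38.57,50.36)

[2] `<path>` quadratic bezier, #000000→engrave S395 F4850: (144.77,78.37) → (113.11,83.30) → (86.01,85.64) → (63.45,85.40) → (45.45,82.59) → (31.99,77.19)

[3] `<polygon>` rectangle, #000000→engrave S395 F4850: (4.94,86.65) → (67.21,86.65) → (67.21,48.51) → (4.94,48.51) → (4.94,86.65) (closed)

[4] `<path>` closed polygon, #000000→engrave S395 F4850: (48.82,41.22) → (53.43,85.05) → (11.89,91.03) → (28.59,16.38) → (67.88,49.16) → (131.92,58.62) → (48.82,41.22) (closed)

[5] `<path>` rectangle, #ff8800→score S623 F1650: (16.43,90.89) → (89.97,90.89) → (89.97,58.76) → (16.43,58.76) → (16.43,90.89) (closed)

[6] `<polyline>` open polyline, #000000→engrave S395 F4850: (79.86,60.37) → (17.14,88.33) → (118.93,74.05) → (114.50,23.49) → (170.19,102.49)

[7] `<polygon>` closed polygon, #000000→engrave S395 F4850: (35.62,86.64) → (46.65,33.64) → (113.47,60.54) → (35.62,86.64) (closed)

[8] `<path>` line segment, #ff8800→score S623 F1650: (40.47,57.06) → (146.94,54.95)

G21
G90
G0 X91.19 Y30.65
M3 S395
G1 X83.76 Y25.60 F4850
G1 X74.78 Y25.04 F4850
G1 X64.26 Y28.99 F4850
G1 X52.19 Y37.42 F4850
G1 X38.57 Y50.36 F4850
M5
G0 X144.77 Y78.37
M3 S395
G1 X113.11 Y83.30 F4850
G1 X86.01 Y85.64 F4850
G1 X63.45 Y85.40 F4850
G1 X45.45 Y82.59 F4850
G1 X31.99 Y77.19 F4850
M5
G0 X4.94 Y86.65
M3 S395
G1 X67.21 Y86.65 F4850
G1 X67.21 Y48.51 F4850
G1 X4.94 Y48.51 F4850
G1 X4.94 Y86.65 F4850
M5
G0 X48.82 Y41.22
M3 S395
G1 X53.43 Y85.05 F4850
G1 X11.89 Y91.03 F4850
G1 X28.59 Y16.38 F4850
G1 X67.88 Y49.16 F4850
G1 X131.92 Y58.62 F4850
G1 X48.82 Y41.22 F4850
M5
G0 X16.43 Y90.89
M3 S623
G1 X89.97 Y90.89 F1650
G1 X89.97 Y58.76 F1650
G1 X16.43 Y58.76 F1650
G1 X16.43 Y90.89 F1650
M5
G0 X79.86 Y60.37
M3 S395
G1 X17.14 Y88.33 F4850
G1 X118.93 Y74.05 F4850
G1 X114.50 Y23.49 F4850
G1 X170.19 Y102.49 F4850
M5
G0 X35.62 Y86.64
M3 S395
G1 X46.65 Y33.64 F4850
G1 X113.47 Y60.54 F4850
G1 X35.62 Y86.64 F4850
M5
G0 X40.47 Y57.06
M3 S623
G1 X146.94 Y54.95 F1650
M5
G0 X0.00 Y0.00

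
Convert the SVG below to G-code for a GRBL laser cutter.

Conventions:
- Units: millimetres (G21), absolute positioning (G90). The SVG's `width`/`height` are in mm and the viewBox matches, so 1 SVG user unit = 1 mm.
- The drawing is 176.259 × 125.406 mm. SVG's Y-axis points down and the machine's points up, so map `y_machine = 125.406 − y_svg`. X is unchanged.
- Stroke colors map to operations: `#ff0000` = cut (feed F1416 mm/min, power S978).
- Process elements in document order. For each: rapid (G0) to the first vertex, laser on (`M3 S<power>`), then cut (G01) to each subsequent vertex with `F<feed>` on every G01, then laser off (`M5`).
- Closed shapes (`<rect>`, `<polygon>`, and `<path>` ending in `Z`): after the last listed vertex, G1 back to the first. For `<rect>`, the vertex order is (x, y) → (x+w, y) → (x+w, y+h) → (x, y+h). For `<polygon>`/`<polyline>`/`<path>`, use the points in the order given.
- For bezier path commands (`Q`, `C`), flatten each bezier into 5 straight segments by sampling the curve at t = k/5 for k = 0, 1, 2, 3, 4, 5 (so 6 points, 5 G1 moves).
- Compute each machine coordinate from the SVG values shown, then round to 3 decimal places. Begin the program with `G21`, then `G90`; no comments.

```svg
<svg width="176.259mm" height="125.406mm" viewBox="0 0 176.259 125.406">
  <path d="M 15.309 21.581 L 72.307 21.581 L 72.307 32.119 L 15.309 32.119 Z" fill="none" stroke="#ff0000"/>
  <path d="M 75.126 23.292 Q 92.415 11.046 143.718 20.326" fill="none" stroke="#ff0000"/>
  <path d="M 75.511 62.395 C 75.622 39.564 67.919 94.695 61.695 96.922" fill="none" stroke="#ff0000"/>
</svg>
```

G21
G90
G0 X15.309 Y103.825
M3 S978
G01 X72.307 Y103.825 F1416
G01 X72.307 Y93.287 F1416
G01 X15.309 Y93.287 F1416
G01 X15.309 Y103.825 F1416
M5
G0 X75.126 Y102.114
M3 S978
G01 X83.402 Y106.151 F1416
G01 X94.399 Y108.467 F1416
G01 X108.118 Y109.060 F1416
G01 X124.557 Y107.931 F1416
G01 X143.718 Y105.080 F1416
M5
G0 X75.511 Y63.011
M3 S978
G01 X74.714 Y68.401 F1416
G01 X72.488 Y61.362 F1416
G01 X69.279 Y48.175 F1416
G01 X65.533 Y35.122 F1416
G01 X61.695 Y28.484 F1416
M5

Since the viewBox matches the mm dimensions, user units are millimetres directly. The only transform is the Y-flip y_m = 125.406 − y_svg.

Shape 1 is a rectangle drawn with `<path>`. Its stroke #ff0000 means cut at S978, F1416. After flipping Y the toolpath is (15.309,103.825) → (72.307,103.825) → (72.307,93.287) → (15.309,93.287) → (15.309,103.825), returning to the start.

Shape 2 is a quadratic bezier drawn with `<path>`. Its stroke #ff0000 means cut at S978, F1416. After flipping Y the toolpath is (75.126,102.114) → (83.402,106.151) → (94.399,108.467) → (108.118,109.060) → (124.557,107.931) → (143.718,105.080).

Shape 3 is a cubic bezier drawn with `<path>`. Its stroke #ff0000 means cut at S978, F1416. After flipping Y the toolpath is (75.511,63.011) → (74.714,68.401) → (72.488,61.362) → (69.279,48.175) → (65.533,35.122) → (61.695,28.484).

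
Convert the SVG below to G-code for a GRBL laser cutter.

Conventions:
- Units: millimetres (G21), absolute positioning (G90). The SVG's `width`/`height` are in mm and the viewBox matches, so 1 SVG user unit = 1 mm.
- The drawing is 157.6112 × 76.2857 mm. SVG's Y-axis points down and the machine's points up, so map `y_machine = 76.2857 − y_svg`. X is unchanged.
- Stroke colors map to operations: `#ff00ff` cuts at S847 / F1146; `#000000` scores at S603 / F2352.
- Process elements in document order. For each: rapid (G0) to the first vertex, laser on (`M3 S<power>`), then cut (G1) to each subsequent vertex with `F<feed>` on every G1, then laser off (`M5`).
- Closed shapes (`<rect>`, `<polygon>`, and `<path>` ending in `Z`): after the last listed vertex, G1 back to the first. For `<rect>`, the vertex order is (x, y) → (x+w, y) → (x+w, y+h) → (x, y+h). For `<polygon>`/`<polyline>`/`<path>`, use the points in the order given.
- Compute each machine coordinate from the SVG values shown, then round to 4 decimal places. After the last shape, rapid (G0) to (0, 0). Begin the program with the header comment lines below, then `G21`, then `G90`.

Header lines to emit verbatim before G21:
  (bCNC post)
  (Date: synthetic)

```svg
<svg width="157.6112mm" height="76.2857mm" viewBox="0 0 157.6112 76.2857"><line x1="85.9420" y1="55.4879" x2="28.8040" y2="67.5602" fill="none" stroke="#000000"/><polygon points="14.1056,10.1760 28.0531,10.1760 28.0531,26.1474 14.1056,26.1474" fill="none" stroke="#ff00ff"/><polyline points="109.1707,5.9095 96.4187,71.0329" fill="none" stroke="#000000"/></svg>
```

1 u = 1 mm; y_m = 76.2857 − y.

[1] `<line>` line segment, #000000→score S603 F2352: (85.9420,20.7978) → (28.8040,8.7255)

[2] `<polygon>` rectangle, #ff00ff→cut S847 F1146: (14.1056,66.1097) → (28.0531,66.1097) → (28.0531,50.1383) → (14.1056,50.1383) → (14.1056,66.1097) (closed)

[3] `<polyline>` line segment, #000000→score S603 F2352: (109.1707,70.3762) → (96.4187,5.2528)

(bCNC post)
(Date: synthetic)
G21
G90
G0 X85.9420 Y20.7978
M3 S603
G1 X28.8040 Y8.7255 F2352
M5
G0 X14.1056 Y66.1097
M3 S847
G1 X28.0531 Y66.1097 F1146
G1 X28.0531 Y50.1383 F1146
G1 X14.1056 Y50.1383 F1146
G1 X14.1056 Y66.1097 F1146
M5
G0 X109.1707 Y70.3762
M3 S603
G1 X96.4187 Y5.2528 F2352
M5
G0 X0.0000 Y0.0000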